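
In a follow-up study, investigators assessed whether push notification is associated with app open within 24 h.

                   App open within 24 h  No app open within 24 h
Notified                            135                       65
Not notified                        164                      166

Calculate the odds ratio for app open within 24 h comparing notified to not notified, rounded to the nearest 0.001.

Cells: a = 135, b = 65, c = 164, d = 166.
OR = (a·d)/(b·c) = (135 × 166) / (65 × 164) = 22410 / 10660 = 2.10225
The odds of app open within 24 h are about 2.10 times as high in the notified group.

2.102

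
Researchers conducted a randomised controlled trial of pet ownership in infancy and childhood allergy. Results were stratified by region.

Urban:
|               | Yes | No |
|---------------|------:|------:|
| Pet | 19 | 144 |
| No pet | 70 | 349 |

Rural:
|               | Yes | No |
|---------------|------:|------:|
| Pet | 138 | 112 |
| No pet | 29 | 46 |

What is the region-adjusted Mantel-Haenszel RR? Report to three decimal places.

1.086

RR_MH = Σ(aᵢ·n₀ᵢ/nᵢ) / Σ(cᵢ·n₁ᵢ/nᵢ), with n₁ᵢ = aᵢ+bᵢ (exposed), n₀ᵢ = cᵢ+dᵢ (unexposed), nᵢ = n₁ᵢ+n₀ᵢ.
Stratum 1 (Urban): n₁ = 163, n₀ = 419, n = 582; a·n₀/n = 19·419/582 = 13.6787; c·n₁/n = 70·163/582 = 19.6048
Stratum 2 (Rural): n₁ = 250, n₀ = 75, n = 325; a·n₀/n = 138·75/325 = 31.8462; c·n₁/n = 29·250/325 = 22.3077
RR_MH = (13.6787 + 31.8462) / (19.6048 + 22.3077) = 45.5248 / 41.9125 = 1.08619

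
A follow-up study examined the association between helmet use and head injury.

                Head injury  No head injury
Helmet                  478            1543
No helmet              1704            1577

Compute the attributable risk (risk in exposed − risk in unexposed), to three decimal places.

Cells: a = 478, b = 1543, c = 1704, d = 1577.
Risk in exposed = 478/2021 = 0.236517; risk in unexposed = 1704/3281 = 0.519354.
Risk difference = 0.236517 − 0.519354 = -0.282837

-0.283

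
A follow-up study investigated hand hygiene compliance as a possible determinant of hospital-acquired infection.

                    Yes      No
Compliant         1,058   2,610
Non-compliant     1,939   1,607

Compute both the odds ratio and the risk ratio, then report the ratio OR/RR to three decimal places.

Cells: a = 1058, b = 2610, c = 1939, d = 1607.
OR = (1058·1607)/(2610·1939) = 1700206/5060790 = 0.33596
Risk in exposed = 1058/3668 = 0.28844; risk in unexposed = 1939/3546 = 0.54681; RR = 0.52749
OR/RR = 0.33596 / 0.52749 = 0.63689
The outcome is not rare, so the OR lies further from 1 than the RR.

0.637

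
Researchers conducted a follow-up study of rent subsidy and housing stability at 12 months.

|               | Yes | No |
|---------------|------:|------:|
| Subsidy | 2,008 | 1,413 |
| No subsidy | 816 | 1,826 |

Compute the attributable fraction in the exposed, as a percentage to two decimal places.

47.38

Cells: a = 2008, b = 1413, c = 816, d = 1826.
Risk in exposed = 2008/3421 = 0.58696; risk in unexposed = 816/2642 = 0.30886.
RR = 0.58696/0.30886 = 1.90044
AR% = (RR − 1)/RR × 100 = (1.90044 − 1)/1.90044 × 100 = 47.3805%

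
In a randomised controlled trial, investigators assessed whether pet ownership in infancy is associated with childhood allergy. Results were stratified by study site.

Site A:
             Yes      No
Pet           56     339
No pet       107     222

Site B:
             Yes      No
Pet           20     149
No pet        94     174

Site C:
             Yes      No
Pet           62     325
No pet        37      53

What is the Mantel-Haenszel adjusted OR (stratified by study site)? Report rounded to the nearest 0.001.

OR_MH = Σ(aᵢdᵢ/nᵢ) / Σ(bᵢcᵢ/nᵢ), where nᵢ is the stratum total.
Stratum 1 (Site A): n = 724; a·d/n = 56·222/724 = 17.1713; b·c/n = 339·107/724 = 50.1008
Stratum 2 (Site B): n = 437; a·d/n = 20·174/437 = 7.9634; b·c/n = 149·94/437 = 32.0503
Stratum 3 (Site C): n = 477; a·d/n = 62·53/477 = 6.8889; b·c/n = 325·37/477 = 25.2096
OR_MH = (17.1713 + 7.9634 + 6.8889) / (50.1008 + 32.0503 + 25.2096) = 32.0235 / 107.3608 = 0.29828

0.298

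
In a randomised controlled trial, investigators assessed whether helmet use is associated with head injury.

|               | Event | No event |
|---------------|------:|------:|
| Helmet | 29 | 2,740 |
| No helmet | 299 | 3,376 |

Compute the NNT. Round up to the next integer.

15

Risk in treated group = 29/2769 = 0.01047; risk in control = 299/3675 = 0.08136.
Absolute risk reduction = 0.08136 − 0.01047 = 0.07089
NNT = 1 / ARR = 1 / 0.07089 = 14.107 → round up → 15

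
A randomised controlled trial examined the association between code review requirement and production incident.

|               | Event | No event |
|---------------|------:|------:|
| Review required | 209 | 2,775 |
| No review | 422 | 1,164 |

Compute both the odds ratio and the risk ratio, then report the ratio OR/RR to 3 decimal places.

0.789

Cells: a = 209, b = 2775, c = 422, d = 1164.
OR = (209·1164)/(2775·422) = 243276/1171050 = 0.20774
Risk in exposed = 209/2984 = 0.07004; risk in unexposed = 422/1586 = 0.26608; RR = 0.26323
OR/RR = 0.20774 / 0.26323 = 0.78920
The outcome is not rare, so the OR lies further from 1 than the RR.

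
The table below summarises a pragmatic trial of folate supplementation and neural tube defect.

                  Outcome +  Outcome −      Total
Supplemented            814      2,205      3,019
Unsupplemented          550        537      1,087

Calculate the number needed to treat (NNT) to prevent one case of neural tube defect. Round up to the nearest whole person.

Risk in treated group = 814/3019 = 0.26963; risk in control = 550/1087 = 0.50598.
Absolute risk reduction = 0.50598 − 0.26963 = 0.23635
NNT = 1 / ARR = 1 / 0.23635 = 4.231 → round up → 5

5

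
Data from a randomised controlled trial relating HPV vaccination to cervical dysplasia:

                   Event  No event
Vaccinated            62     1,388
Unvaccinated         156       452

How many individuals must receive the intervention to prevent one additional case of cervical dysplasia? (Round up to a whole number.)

5

Risk in treated group = 62/1450 = 0.04276; risk in control = 156/608 = 0.25658.
Absolute risk reduction = 0.25658 − 0.04276 = 0.21382
NNT = 1 / ARR = 1 / 0.21382 = 4.677 → round up → 5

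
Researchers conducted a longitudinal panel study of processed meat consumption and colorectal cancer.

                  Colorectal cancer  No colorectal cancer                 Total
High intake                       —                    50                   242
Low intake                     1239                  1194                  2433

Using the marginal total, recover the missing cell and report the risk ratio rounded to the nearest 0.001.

The missing cell is in the exposed row: 242 − 50 = 192.
So a = 192, b = 50, c = 1239, d = 1194.
RR = [a/(a+b)] / [c/(c+d)] = (192/242) / (1239/2433) = 0.79339/0.50925 = 1.55796

1.558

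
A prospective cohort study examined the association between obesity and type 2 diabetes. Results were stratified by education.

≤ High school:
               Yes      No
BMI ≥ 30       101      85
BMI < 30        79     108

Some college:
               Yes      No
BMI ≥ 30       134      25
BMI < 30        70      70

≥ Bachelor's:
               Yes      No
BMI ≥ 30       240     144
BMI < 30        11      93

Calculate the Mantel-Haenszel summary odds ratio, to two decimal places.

3.92

OR_MH = Σ(aᵢdᵢ/nᵢ) / Σ(bᵢcᵢ/nᵢ), where nᵢ is the stratum total.
Stratum 1 (≤ High school): n = 373; a·d/n = 101·108/373 = 29.2440; b·c/n = 85·79/373 = 18.0027
Stratum 2 (Some college): n = 299; a·d/n = 134·70/299 = 31.3712; b·c/n = 25·70/299 = 5.8528
Stratum 3 (≥ Bachelor's): n = 488; a·d/n = 240·93/488 = 45.7377; b·c/n = 144·11/488 = 3.2459
OR_MH = (29.2440 + 31.3712 + 45.7377) / (18.0027 + 5.8528 + 3.2459) = 106.3529 / 27.1014 = 3.92426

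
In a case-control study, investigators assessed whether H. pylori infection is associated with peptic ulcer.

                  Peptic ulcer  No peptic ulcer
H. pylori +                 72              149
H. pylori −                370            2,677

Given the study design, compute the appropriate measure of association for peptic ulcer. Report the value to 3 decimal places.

3.496

Cells: a = 72, b = 149, c = 370, d = 2677.
This is a case-control study: participants were sampled on outcome status, so risks in the source population cannot be estimated directly — relative risk is not valid here. The odds ratio is the appropriate measure.
OR = (a·d)/(b·c) = (72 × 2677) / (149 × 370) = 192744 / 55130 = 3.49617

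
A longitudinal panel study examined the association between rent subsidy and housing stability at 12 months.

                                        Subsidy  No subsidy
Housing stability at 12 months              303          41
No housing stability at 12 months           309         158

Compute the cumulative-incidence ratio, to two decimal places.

Reading the table with exposure as columns: a = 303 (Subsidy, case), b = 309 (Subsidy, non-case), c = 41 (No subsidy, case), d = 158.
Risk in exposed = 303/612 = 0.49510; risk in unexposed = 41/199 = 0.20603.
RR = 0.49510 / 0.20603 = 2.40304
The risk among the exposed is 2.40 times that among the unexposed.

2.40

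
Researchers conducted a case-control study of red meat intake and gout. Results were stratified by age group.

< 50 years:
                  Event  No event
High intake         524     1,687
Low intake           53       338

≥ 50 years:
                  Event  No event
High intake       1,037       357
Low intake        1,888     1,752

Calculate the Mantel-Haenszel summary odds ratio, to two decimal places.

OR_MH = Σ(aᵢdᵢ/nᵢ) / Σ(bᵢcᵢ/nᵢ), where nᵢ is the stratum total.
Stratum 1 (< 50 years): n = 2602; a·d/n = 524·338/2602 = 68.0676; b·c/n = 1687·53/2602 = 34.3624
Stratum 2 (≥ 50 years): n = 5034; a·d/n = 1037·1752/5034 = 360.9106; b·c/n = 357·1888/5034 = 133.8927
OR_MH = (68.0676 + 360.9106) / (34.3624 + 133.8927) = 428.9782 / 168.2551 = 2.54957

2.55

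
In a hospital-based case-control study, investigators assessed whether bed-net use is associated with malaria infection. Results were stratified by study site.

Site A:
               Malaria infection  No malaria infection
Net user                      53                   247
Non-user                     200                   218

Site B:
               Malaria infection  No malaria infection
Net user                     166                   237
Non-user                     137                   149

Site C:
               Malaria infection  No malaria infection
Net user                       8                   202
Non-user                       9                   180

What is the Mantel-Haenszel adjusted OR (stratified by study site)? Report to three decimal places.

0.461

OR_MH = Σ(aᵢdᵢ/nᵢ) / Σ(bᵢcᵢ/nᵢ), where nᵢ is the stratum total.
Stratum 1 (Site A): n = 718; a·d/n = 53·218/718 = 16.0919; b·c/n = 247·200/718 = 68.8022
Stratum 2 (Site B): n = 689; a·d/n = 166·149/689 = 35.8984; b·c/n = 237·137/689 = 47.1248
Stratum 3 (Site C): n = 399; a·d/n = 8·180/399 = 3.6090; b·c/n = 202·9/399 = 4.5564
OR_MH = (16.0919 + 35.8984 + 3.6090) / (68.8022 + 47.1248 + 4.5564) = 55.5993 / 120.4834 = 0.46147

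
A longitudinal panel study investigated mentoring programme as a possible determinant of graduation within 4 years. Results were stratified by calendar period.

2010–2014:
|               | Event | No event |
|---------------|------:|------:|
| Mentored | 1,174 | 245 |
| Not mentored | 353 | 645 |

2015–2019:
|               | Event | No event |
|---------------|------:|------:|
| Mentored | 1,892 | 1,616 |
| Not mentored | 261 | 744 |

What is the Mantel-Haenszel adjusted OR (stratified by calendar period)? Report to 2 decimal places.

4.84

OR_MH = Σ(aᵢdᵢ/nᵢ) / Σ(bᵢcᵢ/nᵢ), where nᵢ is the stratum total.
Stratum 1 (2010–2014): n = 2417; a·d/n = 1174·645/2417 = 313.2933; b·c/n = 245·353/2417 = 35.7820
Stratum 2 (2015–2019): n = 4513; a·d/n = 1892·744/4513 = 311.9096; b·c/n = 1616·261/4513 = 93.4580
OR_MH = (313.2933 + 311.9096) / (35.7820 + 93.4580) = 625.2029 / 129.2400 = 4.83754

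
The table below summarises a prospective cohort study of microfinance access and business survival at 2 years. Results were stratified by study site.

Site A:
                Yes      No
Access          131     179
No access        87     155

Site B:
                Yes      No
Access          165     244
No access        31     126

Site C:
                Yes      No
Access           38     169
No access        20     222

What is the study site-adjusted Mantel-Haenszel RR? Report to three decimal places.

1.537

RR_MH = Σ(aᵢ·n₀ᵢ/nᵢ) / Σ(cᵢ·n₁ᵢ/nᵢ), with n₁ᵢ = aᵢ+bᵢ (exposed), n₀ᵢ = cᵢ+dᵢ (unexposed), nᵢ = n₁ᵢ+n₀ᵢ.
Stratum 1 (Site A): n₁ = 310, n₀ = 242, n = 552; a·n₀/n = 131·242/552 = 57.4312; c·n₁/n = 87·310/552 = 48.8587
Stratum 2 (Site B): n₁ = 409, n₀ = 157, n = 566; a·n₀/n = 165·157/566 = 45.7686; c·n₁/n = 31·409/566 = 22.4011
Stratum 3 (Site C): n₁ = 207, n₀ = 242, n = 449; a·n₀/n = 38·242/449 = 20.4811; c·n₁/n = 20·207/449 = 9.2205
RR_MH = (57.4312 + 45.7686 + 20.4811) / (48.8587 + 22.4011 + 9.2205) = 123.6808 / 80.4802 = 1.53678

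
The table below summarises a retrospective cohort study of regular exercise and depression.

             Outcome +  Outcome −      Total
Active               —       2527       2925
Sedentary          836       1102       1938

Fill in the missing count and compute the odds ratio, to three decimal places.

0.208

The missing cell is in the exposed row: 2925 − 2527 = 398.
So a = 398, b = 2527, c = 836, d = 1102.
OR = (a·d)/(b·c) = (398 × 1102) / (2527 × 836) = 438596 / 2112572 = 0.20761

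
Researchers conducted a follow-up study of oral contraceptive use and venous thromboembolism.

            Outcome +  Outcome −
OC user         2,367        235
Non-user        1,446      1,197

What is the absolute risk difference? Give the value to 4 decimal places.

Cells: a = 2367, b = 235, c = 1446, d = 1197.
Risk in exposed = 2367/2602 = 0.909685; risk in unexposed = 1446/2643 = 0.547106.
Risk difference = 0.909685 − 0.547106 = 0.362579

0.3626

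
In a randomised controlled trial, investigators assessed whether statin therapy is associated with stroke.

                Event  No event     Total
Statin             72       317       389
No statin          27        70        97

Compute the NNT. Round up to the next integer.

11

Risk in treated group = 72/389 = 0.18509; risk in control = 27/97 = 0.27835.
Absolute risk reduction = 0.27835 − 0.18509 = 0.09326
NNT = 1 / ARR = 1 / 0.09326 = 10.723 → round up → 11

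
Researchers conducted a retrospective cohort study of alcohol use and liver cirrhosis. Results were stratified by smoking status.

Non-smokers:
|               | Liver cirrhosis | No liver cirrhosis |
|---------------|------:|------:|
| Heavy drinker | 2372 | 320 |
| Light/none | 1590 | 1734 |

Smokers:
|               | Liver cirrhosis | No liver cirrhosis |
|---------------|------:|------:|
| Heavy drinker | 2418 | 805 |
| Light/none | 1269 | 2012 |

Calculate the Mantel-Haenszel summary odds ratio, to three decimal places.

OR_MH = Σ(aᵢdᵢ/nᵢ) / Σ(bᵢcᵢ/nᵢ), where nᵢ is the stratum total.
Stratum 1 (Non-smokers): n = 6016; a·d/n = 2372·1734/6016 = 683.6848; b·c/n = 320·1590/6016 = 84.5745
Stratum 2 (Smokers): n = 6504; a·d/n = 2418·2012/6504 = 748.0037; b·c/n = 805·1269/6504 = 157.0641
OR_MH = (683.6848 + 748.0037) / (84.5745 + 157.0641) = 1431.6885 / 241.6386 = 5.92492

5.925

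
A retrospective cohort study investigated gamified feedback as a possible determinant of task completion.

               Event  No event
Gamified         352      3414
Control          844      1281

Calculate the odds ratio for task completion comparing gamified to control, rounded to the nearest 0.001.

0.156

Cells: a = 352, b = 3414, c = 844, d = 1281.
OR = (a·d)/(b·c) = (352 × 1281) / (3414 × 844) = 450912 / 2881416 = 0.15649
Exposure is associated with lower odds of task completion (OR = 0.16 < 1).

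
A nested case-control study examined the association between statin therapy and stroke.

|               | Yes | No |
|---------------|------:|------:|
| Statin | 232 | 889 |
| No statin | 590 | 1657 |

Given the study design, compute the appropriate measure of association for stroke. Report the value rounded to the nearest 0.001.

0.733

Cells: a = 232, b = 889, c = 590, d = 1657.
This is a nested case-control study: participants were sampled on outcome status, so risks in the source population cannot be estimated directly — relative risk is not valid here. The odds ratio is the appropriate measure.
OR = (a·d)/(b·c) = (232 × 1657) / (889 × 590) = 384424 / 524510 = 0.73292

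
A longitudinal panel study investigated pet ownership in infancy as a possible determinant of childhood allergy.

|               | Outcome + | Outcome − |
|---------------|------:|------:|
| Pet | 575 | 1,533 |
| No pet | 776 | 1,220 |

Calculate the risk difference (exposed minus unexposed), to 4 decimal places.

-0.1160

Cells: a = 575, b = 1533, c = 776, d = 1220.
Risk in exposed = 575/2108 = 0.272770; risk in unexposed = 776/1996 = 0.388778.
Risk difference = 0.272770 − 0.388778 = -0.116007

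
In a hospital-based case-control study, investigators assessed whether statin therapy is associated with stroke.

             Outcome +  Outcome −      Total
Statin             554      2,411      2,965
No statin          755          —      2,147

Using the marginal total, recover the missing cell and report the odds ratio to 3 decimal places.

0.424

The missing cell is in the unexposed row: 2147 − 755 = 1392.
So a = 554, b = 2411, c = 755, d = 1392.
OR = (a·d)/(b·c) = (554 × 1392) / (2411 × 755) = 771168 / 1820305 = 0.42365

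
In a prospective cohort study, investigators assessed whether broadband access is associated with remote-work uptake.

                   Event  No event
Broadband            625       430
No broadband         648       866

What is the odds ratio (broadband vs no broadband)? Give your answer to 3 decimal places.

1.942

Cells: a = 625, b = 430, c = 648, d = 866.
OR = (a·d)/(b·c) = (625 × 866) / (430 × 648) = 541250 / 278640 = 1.94247
The odds of remote-work uptake are about 1.94 times as high in the broadband group.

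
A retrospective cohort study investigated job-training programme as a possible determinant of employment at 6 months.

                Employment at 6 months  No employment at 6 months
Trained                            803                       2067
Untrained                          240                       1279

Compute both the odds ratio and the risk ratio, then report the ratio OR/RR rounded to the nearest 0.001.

Cells: a = 803, b = 2067, c = 240, d = 1279.
OR = (803·1279)/(2067·240) = 1027037/496080 = 2.07031
Risk in exposed = 803/2870 = 0.27979; risk in unexposed = 240/1519 = 0.15800; RR = 1.77084
OR/RR = 2.07031 / 1.77084 = 1.16911
The outcome is not rare, so the OR lies further from 1 than the RR.

1.169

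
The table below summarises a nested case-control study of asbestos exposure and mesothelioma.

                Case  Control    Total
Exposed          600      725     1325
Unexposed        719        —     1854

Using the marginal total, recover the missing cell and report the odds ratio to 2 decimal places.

The missing cell is in the unexposed row: 1854 − 719 = 1135.
So a = 600, b = 725, c = 719, d = 1135.
OR = (a·d)/(b·c) = (600 × 1135) / (725 × 719) = 681000 / 521275 = 1.30641

1.31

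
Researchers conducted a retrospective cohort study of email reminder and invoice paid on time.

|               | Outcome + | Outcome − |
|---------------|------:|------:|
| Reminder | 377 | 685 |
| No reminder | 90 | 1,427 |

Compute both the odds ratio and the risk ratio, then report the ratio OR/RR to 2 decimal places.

Cells: a = 377, b = 685, c = 90, d = 1427.
OR = (377·1427)/(685·90) = 537979/61650 = 8.72634
Risk in exposed = 377/1062 = 0.35499; risk in unexposed = 90/1517 = 0.05933; RR = 5.98356
OR/RR = 8.72634 / 5.98356 = 1.45839
The outcome is not rare, so the OR lies further from 1 than the RR.

1.46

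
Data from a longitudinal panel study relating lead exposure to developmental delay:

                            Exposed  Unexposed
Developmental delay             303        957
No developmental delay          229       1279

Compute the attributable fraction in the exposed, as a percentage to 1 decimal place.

Reading the table with exposure as columns: a = 303 (Exposed, case), b = 229 (Exposed, non-case), c = 957 (Unexposed, case), d = 1279.
Risk in exposed = 303/532 = 0.56955; risk in unexposed = 957/2236 = 0.42800.
RR = 0.56955/0.42800 = 1.33073
AR% = (RR − 1)/RR × 100 = (1.33073 − 1)/1.33073 × 100 = 24.8534%

24.9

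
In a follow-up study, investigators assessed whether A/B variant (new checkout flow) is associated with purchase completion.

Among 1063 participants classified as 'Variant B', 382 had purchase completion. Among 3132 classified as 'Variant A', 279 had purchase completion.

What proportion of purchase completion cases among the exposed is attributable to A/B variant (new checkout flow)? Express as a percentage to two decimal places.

From the description: a = 382, b = 681, c = 279, d = 2853.
Risk in exposed = 382/1063 = 0.35936; risk in unexposed = 279/3132 = 0.08908.
RR = 0.35936/0.08908 = 4.03411
AR% = (RR − 1)/RR × 100 = (4.03411 − 1)/4.03411 × 100 = 75.2114%

75.21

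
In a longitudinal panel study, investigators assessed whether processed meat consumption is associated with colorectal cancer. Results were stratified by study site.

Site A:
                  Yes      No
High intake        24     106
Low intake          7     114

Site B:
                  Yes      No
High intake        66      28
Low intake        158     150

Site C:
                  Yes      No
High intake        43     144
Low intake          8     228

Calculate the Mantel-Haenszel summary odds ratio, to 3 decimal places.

3.518

OR_MH = Σ(aᵢdᵢ/nᵢ) / Σ(bᵢcᵢ/nᵢ), where nᵢ is the stratum total.
Stratum 1 (Site A): n = 251; a·d/n = 24·114/251 = 10.9004; b·c/n = 106·7/251 = 2.9562
Stratum 2 (Site B): n = 402; a·d/n = 66·150/402 = 24.6269; b·c/n = 28·158/402 = 11.0050
Stratum 3 (Site C): n = 423; a·d/n = 43·228/423 = 23.1773; b·c/n = 144·8/423 = 2.7234
OR_MH = (10.9004 + 24.6269 + 23.1773) / (2.9562 + 11.0050 + 2.7234) = 58.7046 / 16.6846 = 3.51850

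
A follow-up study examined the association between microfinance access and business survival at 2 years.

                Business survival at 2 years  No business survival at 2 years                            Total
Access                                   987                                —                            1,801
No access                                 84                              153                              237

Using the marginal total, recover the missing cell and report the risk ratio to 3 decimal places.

The missing cell is in the exposed row: 1801 − 987 = 814.
So a = 987, b = 814, c = 84, d = 153.
RR = [a/(a+b)] / [c/(c+d)] = (987/1801) / (84/237) = 0.54803/0.35443 = 1.54622

1.546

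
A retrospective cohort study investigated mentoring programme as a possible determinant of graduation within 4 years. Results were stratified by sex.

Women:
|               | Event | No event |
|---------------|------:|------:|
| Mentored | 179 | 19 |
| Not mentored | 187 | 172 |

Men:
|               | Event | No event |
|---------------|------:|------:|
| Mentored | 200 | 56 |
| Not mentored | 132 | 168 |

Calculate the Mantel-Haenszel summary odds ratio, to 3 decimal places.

5.881

OR_MH = Σ(aᵢdᵢ/nᵢ) / Σ(bᵢcᵢ/nᵢ), where nᵢ is the stratum total.
Stratum 1 (Women): n = 557; a·d/n = 179·172/557 = 55.2747; b·c/n = 19·187/557 = 6.3788
Stratum 2 (Men): n = 556; a·d/n = 200·168/556 = 60.4317; b·c/n = 56·132/556 = 13.2950
OR_MH = (55.2747 + 60.4317) / (6.3788 + 13.2950) = 115.7063 / 19.6738 = 5.88125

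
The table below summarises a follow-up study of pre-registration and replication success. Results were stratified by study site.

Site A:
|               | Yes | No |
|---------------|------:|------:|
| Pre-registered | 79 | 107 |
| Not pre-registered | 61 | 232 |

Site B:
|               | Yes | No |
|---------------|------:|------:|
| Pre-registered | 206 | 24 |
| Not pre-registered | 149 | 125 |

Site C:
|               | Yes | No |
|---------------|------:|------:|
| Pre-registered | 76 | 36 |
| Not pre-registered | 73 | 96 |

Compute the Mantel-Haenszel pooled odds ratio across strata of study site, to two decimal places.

3.83

OR_MH = Σ(aᵢdᵢ/nᵢ) / Σ(bᵢcᵢ/nᵢ), where nᵢ is the stratum total.
Stratum 1 (Site A): n = 479; a·d/n = 79·232/479 = 38.2630; b·c/n = 107·61/479 = 13.6263
Stratum 2 (Site B): n = 504; a·d/n = 206·125/504 = 51.0913; b·c/n = 24·149/504 = 7.0952
Stratum 3 (Site C): n = 281; a·d/n = 76·96/281 = 25.9644; b·c/n = 36·73/281 = 9.3523
OR_MH = (38.2630 + 51.0913 + 25.9644) / (13.6263 + 7.0952 + 9.3523) = 115.3187 / 30.0739 = 3.83452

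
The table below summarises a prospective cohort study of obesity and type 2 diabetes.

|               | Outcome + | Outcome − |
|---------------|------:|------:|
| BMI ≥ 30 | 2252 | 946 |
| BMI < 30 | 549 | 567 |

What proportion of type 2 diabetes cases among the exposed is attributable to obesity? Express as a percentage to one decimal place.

Cells: a = 2252, b = 946, c = 549, d = 567.
Risk in exposed = 2252/3198 = 0.70419; risk in unexposed = 549/1116 = 0.49194.
RR = 0.70419/0.49194 = 1.43147
AR% = (RR − 1)/RR × 100 = (1.43147 − 1)/1.43147 × 100 = 30.1417%

30.1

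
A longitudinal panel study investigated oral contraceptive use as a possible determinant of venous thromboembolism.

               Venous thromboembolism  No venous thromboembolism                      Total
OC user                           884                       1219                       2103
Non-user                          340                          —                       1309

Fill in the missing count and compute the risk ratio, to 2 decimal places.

The missing cell is in the unexposed row: 1309 − 340 = 969.
So a = 884, b = 1219, c = 340, d = 969.
RR = [a/(a+b)] / [c/(c+d)] = (884/2103) / (340/1309) = 0.42035/0.25974 = 1.61835

1.62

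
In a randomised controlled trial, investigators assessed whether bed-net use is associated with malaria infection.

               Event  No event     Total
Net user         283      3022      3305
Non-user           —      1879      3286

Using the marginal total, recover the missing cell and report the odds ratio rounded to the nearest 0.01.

The missing cell is in the unexposed row: 3286 − 1879 = 1407.
So a = 283, b = 3022, c = 1407, d = 1879.
OR = (a·d)/(b·c) = (283 × 1879) / (3022 × 1407) = 531757 / 4251954 = 0.12506

0.13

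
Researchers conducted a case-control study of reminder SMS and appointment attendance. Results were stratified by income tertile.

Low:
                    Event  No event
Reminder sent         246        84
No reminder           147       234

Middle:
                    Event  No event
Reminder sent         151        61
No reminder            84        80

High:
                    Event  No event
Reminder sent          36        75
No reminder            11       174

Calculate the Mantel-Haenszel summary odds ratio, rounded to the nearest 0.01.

3.97

OR_MH = Σ(aᵢdᵢ/nᵢ) / Σ(bᵢcᵢ/nᵢ), where nᵢ is the stratum total.
Stratum 1 (Low): n = 711; a·d/n = 246·234/711 = 80.9620; b·c/n = 84·147/711 = 17.3671
Stratum 2 (Middle): n = 376; a·d/n = 151·80/376 = 32.1277; b·c/n = 61·84/376 = 13.6277
Stratum 3 (High): n = 296; a·d/n = 36·174/296 = 21.1622; b·c/n = 75·11/296 = 2.7872
OR_MH = (80.9620 + 32.1277 + 21.1622) / (17.3671 + 13.6277 + 2.7872) = 134.2518 / 33.7819 = 3.97408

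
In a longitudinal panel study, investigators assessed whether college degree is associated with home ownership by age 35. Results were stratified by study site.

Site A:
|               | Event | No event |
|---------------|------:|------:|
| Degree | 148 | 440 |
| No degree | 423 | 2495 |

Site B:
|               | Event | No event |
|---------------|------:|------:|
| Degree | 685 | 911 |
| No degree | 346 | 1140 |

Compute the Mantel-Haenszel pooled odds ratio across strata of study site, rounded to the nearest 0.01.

2.31

OR_MH = Σ(aᵢdᵢ/nᵢ) / Σ(bᵢcᵢ/nᵢ), where nᵢ is the stratum total.
Stratum 1 (Site A): n = 3506; a·d/n = 148·2495/3506 = 105.3223; b·c/n = 440·423/3506 = 53.0861
Stratum 2 (Site B): n = 3082; a·d/n = 685·1140/3082 = 253.3744; b·c/n = 911·346/3082 = 102.2732
OR_MH = (105.3223 + 253.3744) / (53.0861 + 102.2732) = 358.6967 / 155.3593 = 2.30882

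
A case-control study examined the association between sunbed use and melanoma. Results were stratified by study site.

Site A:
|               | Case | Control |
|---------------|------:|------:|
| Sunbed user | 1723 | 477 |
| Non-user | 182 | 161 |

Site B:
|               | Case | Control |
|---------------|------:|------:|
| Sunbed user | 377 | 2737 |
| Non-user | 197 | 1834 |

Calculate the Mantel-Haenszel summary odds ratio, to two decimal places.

OR_MH = Σ(aᵢdᵢ/nᵢ) / Σ(bᵢcᵢ/nᵢ), where nᵢ is the stratum total.
Stratum 1 (Site A): n = 2543; a·d/n = 1723·161/2543 = 109.0849; b·c/n = 477·182/2543 = 34.1384
Stratum 2 (Site B): n = 5145; a·d/n = 377·1834/5145 = 134.3864; b·c/n = 2737·197/5145 = 104.7986
OR_MH = (109.0849 + 134.3864) / (34.1384 + 104.7986) = 243.4713 / 138.9371 = 1.75239

1.75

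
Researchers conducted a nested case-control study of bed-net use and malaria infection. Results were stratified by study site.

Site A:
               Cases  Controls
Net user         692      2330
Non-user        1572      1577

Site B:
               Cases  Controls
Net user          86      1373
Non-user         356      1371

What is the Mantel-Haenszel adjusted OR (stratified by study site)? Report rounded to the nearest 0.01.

0.29

OR_MH = Σ(aᵢdᵢ/nᵢ) / Σ(bᵢcᵢ/nᵢ), where nᵢ is the stratum total.
Stratum 1 (Site A): n = 6171; a·d/n = 692·1577/6171 = 176.8407; b·c/n = 2330·1572/6171 = 593.5440
Stratum 2 (Site B): n = 3186; a·d/n = 86·1371/3186 = 37.0075; b·c/n = 1373·356/3186 = 153.4175
OR_MH = (176.8407 + 37.0075) / (593.5440 + 153.4175) = 213.8482 / 746.9614 = 0.28629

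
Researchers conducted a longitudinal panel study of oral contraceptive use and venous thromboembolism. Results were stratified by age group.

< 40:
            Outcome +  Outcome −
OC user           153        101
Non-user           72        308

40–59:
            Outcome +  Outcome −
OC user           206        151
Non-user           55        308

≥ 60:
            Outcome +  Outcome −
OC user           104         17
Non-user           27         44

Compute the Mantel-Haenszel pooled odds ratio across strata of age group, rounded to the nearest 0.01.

OR_MH = Σ(aᵢdᵢ/nᵢ) / Σ(bᵢcᵢ/nᵢ), where nᵢ is the stratum total.
Stratum 1 (< 40): n = 634; a·d/n = 153·308/634 = 74.3281; b·c/n = 101·72/634 = 11.4700
Stratum 2 (40–59): n = 720; a·d/n = 206·308/720 = 88.1222; b·c/n = 151·55/720 = 11.5347
Stratum 3 (≥ 60): n = 192; a·d/n = 104·44/192 = 23.8333; b·c/n = 17·27/192 = 2.3906
OR_MH = (74.3281 + 88.1222 + 23.8333) / (11.4700 + 11.5347 + 2.3906) = 186.2836 / 25.3954 = 7.33534

7.34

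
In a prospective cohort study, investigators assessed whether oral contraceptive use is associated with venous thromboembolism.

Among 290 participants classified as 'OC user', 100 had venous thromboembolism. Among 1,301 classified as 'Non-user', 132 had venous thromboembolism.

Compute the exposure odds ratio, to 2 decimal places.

From the description: a = 100, b = 190, c = 132, d = 1169.
OR = (a·d)/(b·c) = (100 × 1169) / (190 × 132) = 116900 / 25080 = 4.66108
The odds of venous thromboembolism are about 4.66 times as high in the oc user group.

4.66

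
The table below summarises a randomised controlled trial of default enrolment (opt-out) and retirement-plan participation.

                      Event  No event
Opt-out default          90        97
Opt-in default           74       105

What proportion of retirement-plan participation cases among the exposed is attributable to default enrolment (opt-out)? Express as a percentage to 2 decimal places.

14.10

Cells: a = 90, b = 97, c = 74, d = 105.
Risk in exposed = 90/187 = 0.48128; risk in unexposed = 74/179 = 0.41341.
RR = 0.48128/0.41341 = 1.16419
AR% = (RR − 1)/RR × 100 = (1.16419 − 1)/1.16419 × 100 = 14.1030%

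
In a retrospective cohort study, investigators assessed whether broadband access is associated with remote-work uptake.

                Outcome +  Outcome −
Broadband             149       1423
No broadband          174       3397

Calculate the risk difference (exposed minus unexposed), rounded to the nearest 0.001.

0.046

Cells: a = 149, b = 1423, c = 174, d = 3397.
Risk in exposed = 149/1572 = 0.094784; risk in unexposed = 174/3571 = 0.048726.
Risk difference = 0.094784 − 0.048726 = 0.046058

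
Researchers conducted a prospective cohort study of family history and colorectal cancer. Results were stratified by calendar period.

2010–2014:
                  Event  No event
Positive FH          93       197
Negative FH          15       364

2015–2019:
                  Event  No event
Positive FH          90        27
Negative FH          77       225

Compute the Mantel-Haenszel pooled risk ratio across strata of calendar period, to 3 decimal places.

4.198

RR_MH = Σ(aᵢ·n₀ᵢ/nᵢ) / Σ(cᵢ·n₁ᵢ/nᵢ), with n₁ᵢ = aᵢ+bᵢ (exposed), n₀ᵢ = cᵢ+dᵢ (unexposed), nᵢ = n₁ᵢ+n₀ᵢ.
Stratum 1 (2010–2014): n₁ = 290, n₀ = 379, n = 669; a·n₀/n = 93·379/669 = 52.6861; c·n₁/n = 15·290/669 = 6.5022
Stratum 2 (2015–2019): n₁ = 117, n₀ = 302, n = 419; a·n₀/n = 90·302/419 = 64.8687; c·n₁/n = 77·117/419 = 21.5012
RR_MH = (52.6861 + 64.8687) / (6.5022 + 21.5012) = 117.5548 / 28.0034 = 4.19787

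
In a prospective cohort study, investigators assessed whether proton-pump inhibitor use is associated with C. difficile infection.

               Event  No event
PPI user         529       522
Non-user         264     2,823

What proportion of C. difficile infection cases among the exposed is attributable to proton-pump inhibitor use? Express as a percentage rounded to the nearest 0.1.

Cells: a = 529, b = 522, c = 264, d = 2823.
Risk in exposed = 529/1051 = 0.50333; risk in unexposed = 264/3087 = 0.08552.
RR = 0.50333/0.08552 = 5.88553
AR% = (RR − 1)/RR × 100 = (5.88553 − 1)/5.88553 × 100 = 83.0092%

83.0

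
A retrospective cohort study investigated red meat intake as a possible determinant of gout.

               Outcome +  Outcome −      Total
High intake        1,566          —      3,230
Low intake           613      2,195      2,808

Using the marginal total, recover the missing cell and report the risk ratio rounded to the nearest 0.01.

The missing cell is in the exposed row: 3230 − 1566 = 1664.
So a = 1566, b = 1664, c = 613, d = 2195.
RR = [a/(a+b)] / [c/(c+d)] = (1566/3230) / (613/2808) = 0.48483/0.21830 = 2.22088

2.22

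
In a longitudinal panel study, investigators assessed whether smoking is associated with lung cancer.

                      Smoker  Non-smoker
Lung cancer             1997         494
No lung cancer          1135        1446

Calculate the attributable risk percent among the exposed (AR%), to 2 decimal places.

60.06

Reading the table with exposure as columns: a = 1997 (Smoker, case), b = 1135 (Smoker, non-case), c = 494 (Non-smoker, case), d = 1446.
Risk in exposed = 1997/3132 = 0.63761; risk in unexposed = 494/1940 = 0.25464.
RR = 0.63761/0.25464 = 2.50398
AR% = (RR − 1)/RR × 100 = (2.50398 − 1)/2.50398 × 100 = 60.0636%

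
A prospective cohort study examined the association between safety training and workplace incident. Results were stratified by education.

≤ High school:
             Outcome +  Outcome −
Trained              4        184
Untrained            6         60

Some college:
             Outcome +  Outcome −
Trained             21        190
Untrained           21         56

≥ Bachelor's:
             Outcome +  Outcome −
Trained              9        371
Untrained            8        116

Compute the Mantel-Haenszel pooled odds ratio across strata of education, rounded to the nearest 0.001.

OR_MH = Σ(aᵢdᵢ/nᵢ) / Σ(bᵢcᵢ/nᵢ), where nᵢ is the stratum total.
Stratum 1 (≤ High school): n = 254; a·d/n = 4·60/254 = 0.9449; b·c/n = 184·6/254 = 4.3465
Stratum 2 (Some college): n = 288; a·d/n = 21·56/288 = 4.0833; b·c/n = 190·21/288 = 13.8542
Stratum 3 (≥ Bachelor's): n = 504; a·d/n = 9·116/504 = 2.0714; b·c/n = 371·8/504 = 5.8889
OR_MH = (0.9449 + 4.0833 + 2.0714) / (4.3465 + 13.8542 + 5.8889) = 7.0996 / 24.0895 = 0.29472

0.295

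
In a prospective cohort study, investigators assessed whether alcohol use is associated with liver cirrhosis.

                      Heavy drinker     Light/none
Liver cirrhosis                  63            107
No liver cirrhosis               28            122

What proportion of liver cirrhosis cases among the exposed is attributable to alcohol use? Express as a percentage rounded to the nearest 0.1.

Reading the table with exposure as columns: a = 63 (Heavy drinker, case), b = 28 (Heavy drinker, non-case), c = 107 (Light/none, case), d = 122.
Risk in exposed = 63/91 = 0.69231; risk in unexposed = 107/229 = 0.46725.
RR = 0.69231/0.46725 = 1.48167
AR% = (RR − 1)/RR × 100 = (1.48167 − 1)/1.48167 × 100 = 32.5085%

32.5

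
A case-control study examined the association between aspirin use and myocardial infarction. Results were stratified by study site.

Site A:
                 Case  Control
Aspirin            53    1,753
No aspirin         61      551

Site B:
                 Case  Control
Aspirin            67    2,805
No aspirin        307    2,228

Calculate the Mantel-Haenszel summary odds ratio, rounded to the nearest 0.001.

OR_MH = Σ(aᵢdᵢ/nᵢ) / Σ(bᵢcᵢ/nᵢ), where nᵢ is the stratum total.
Stratum 1 (Site A): n = 2418; a·d/n = 53·551/2418 = 12.0773; b·c/n = 1753·61/2418 = 44.2237
Stratum 2 (Site B): n = 5407; a·d/n = 67·2228/5407 = 27.6079; b·c/n = 2805·307/5407 = 159.2630
OR_MH = (12.0773 + 27.6079) / (44.2237 + 159.2630) = 39.6853 / 203.4867 = 0.19503

0.195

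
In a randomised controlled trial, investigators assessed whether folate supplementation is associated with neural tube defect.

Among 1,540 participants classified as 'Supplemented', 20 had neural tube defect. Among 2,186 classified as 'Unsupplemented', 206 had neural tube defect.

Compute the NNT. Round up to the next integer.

13

Risk in treated group = 20/1540 = 0.01299; risk in control = 206/2186 = 0.09424.
Absolute risk reduction = 0.09424 − 0.01299 = 0.08125
NNT = 1 / ARR = 1 / 0.08125 = 12.308 → round up → 13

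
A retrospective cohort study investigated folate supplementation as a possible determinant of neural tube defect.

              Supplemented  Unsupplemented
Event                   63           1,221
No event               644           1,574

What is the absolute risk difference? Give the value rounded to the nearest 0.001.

Reading the table with exposure as columns: a = 63 (Supplemented, case), b = 644 (Supplemented, non-case), c = 1221 (Unsupplemented, case), d = 1574.
Risk in exposed = 63/707 = 0.089109; risk in unexposed = 1221/2795 = 0.436852.
Risk difference = 0.089109 − 0.436852 = -0.347743

-0.348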